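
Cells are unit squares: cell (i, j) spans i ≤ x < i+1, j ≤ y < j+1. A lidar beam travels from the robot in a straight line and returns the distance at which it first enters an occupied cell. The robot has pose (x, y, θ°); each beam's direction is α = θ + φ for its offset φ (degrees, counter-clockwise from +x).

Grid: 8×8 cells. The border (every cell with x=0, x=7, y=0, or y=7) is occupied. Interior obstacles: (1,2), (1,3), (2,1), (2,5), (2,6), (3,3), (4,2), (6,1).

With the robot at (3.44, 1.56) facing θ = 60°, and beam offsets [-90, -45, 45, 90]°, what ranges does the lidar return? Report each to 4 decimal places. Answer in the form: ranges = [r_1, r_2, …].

beam 1: φ=-90°, α=330°
  d=(0.8660,-0.5000)  start (3,1)  tX=0.6466 tY=1.1200  stride 1/|dx|=1.1547 1/|dy|=2.0000
    cross x-line → (4,1), t=0.6466
    cross y-line → (4,0), t=1.1200 (wall)
  → r_1 = 1.1200
beam 2: φ=-45°, α=15°
  d=(0.9659,0.2588)  start (3,1)  tX=0.5798 tY=1.7000  stride 1/|dx|=1.0353 1/|dy|=3.8637
    cross x-line → (4,1), t=0.5798
    cross x-line → (5,1), t=1.6150
    cross y-line → (5,2), t=1.7000
    cross x-line → (6,2), t=2.6503
    cross x-line → (7,2), t=3.6856 (wall)
  → r_2 = 3.6856
beam 3: φ=45°, α=105°
  d=(-0.2588,0.9659)  start (3,1)  tX=1.7000 tY=0.4555  stride 1/|dx|=3.8637 1/|dy|=1.0353
    cross y-line → (3,2), t=0.4555
    cross y-line → (3,3), t=1.4908 (wall)
  → r_3 = 1.4908
beam 4: φ=90°, α=150°
  d=(-0.8660,0.5000)  start (3,1)  tX=0.5081 tY=0.8800  stride 1/|dx|=1.1547 1/|dy|=2.0000
    cross x-line → (2,1), t=0.5081 (wall)
  → r_4 = 0.5081

ranges = [1.1200, 3.6856, 1.4908, 0.5081]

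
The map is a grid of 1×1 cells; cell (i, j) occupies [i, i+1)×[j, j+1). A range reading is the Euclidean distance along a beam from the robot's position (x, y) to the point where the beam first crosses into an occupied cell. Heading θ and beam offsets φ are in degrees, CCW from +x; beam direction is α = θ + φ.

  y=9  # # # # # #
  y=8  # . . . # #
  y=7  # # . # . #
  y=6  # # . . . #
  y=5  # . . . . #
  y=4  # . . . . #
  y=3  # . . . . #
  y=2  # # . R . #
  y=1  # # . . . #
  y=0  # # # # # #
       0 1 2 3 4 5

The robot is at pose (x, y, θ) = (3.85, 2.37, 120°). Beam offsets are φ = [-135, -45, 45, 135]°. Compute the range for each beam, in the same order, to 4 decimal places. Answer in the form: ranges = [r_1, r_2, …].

beam 1: φ=-135°, α=345°
  direction (0.9659, -0.2588); cell (3,2); t to first gridline: x 0.1553, y 1.4296 (then +1.0353 / +3.8637)
    (4,2) via x @ 0.1553
    (5,2) via x @ 1.1906  # hit
  → r_1 = 1.1906
beam 2: φ=-45°, α=75°
  direction (0.2588, 0.9659); cell (3,2); t to first gridline: x 0.5796, y 0.6522 (then +3.8637 / +1.0353)
    (4,2) via x @ 0.5796
    (4,3) via y @ 0.6522
    (4,4) via y @ 1.6875
    (4,5) via y @ 2.7228
    (4,6) via y @ 3.7581
    (5,6) via x @ 4.4433  # hit
  → r_2 = 4.4433
beam 3: φ=45°, α=165°
  direction (-0.9659, 0.2588); cell (3,2); t to first gridline: x 0.8800, y 2.4341 (then +1.0353 / +3.8637)
    (2,2) via x @ 0.8800
    (1,2) via x @ 1.9153  # hit
  → r_3 = 1.9153
beam 4: φ=135°, α=255°
  direction (-0.2588, -0.9659); cell (3,2); t to first gridline: x 3.2841, y 0.3831 (then +3.8637 / +1.0353)
    (3,1) via y @ 0.3831
    (3,0) via y @ 1.4183  # hit
  → r_4 = 1.4183

ranges = [1.1906, 4.4433, 1.9153, 1.4183]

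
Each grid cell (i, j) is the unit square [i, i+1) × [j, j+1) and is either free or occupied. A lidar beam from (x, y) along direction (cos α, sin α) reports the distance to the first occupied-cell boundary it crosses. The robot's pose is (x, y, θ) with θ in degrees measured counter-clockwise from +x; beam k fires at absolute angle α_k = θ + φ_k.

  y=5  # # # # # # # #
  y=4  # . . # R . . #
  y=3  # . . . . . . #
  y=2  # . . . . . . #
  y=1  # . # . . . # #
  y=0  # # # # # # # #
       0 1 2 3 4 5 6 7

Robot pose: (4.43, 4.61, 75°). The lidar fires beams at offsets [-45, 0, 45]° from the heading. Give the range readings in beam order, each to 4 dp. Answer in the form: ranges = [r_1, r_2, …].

ranges = [0.7800, 0.4038, 0.4503]

beam 1: φ=-45°, α=30°
  direction (0.8660, 0.5000); cell (4,4); t to first gridline: x 0.6582, y 0.7800 (then +1.1547 / +2.0000)
    (5,4) via x @ 0.6582
    (5,5) via y @ 0.7800  # hit
  → r_1 = 0.7800
beam 2: φ=0°, α=75°
  direction (0.2588, 0.9659); cell (4,4); t to first gridline: x 2.2023, y 0.4038 (then +3.8637 / +1.0353)
    (4,5) via y @ 0.4038  # hit
  → r_2 = 0.4038
beam 3: φ=45°, α=120°
  direction (-0.5000, 0.8660); cell (4,4); t to first gridline: x 0.8600, y 0.4503 (then +2.0000 / +1.1547)
    (4,5) via y @ 0.4503  # hit
  → r_3 = 0.4503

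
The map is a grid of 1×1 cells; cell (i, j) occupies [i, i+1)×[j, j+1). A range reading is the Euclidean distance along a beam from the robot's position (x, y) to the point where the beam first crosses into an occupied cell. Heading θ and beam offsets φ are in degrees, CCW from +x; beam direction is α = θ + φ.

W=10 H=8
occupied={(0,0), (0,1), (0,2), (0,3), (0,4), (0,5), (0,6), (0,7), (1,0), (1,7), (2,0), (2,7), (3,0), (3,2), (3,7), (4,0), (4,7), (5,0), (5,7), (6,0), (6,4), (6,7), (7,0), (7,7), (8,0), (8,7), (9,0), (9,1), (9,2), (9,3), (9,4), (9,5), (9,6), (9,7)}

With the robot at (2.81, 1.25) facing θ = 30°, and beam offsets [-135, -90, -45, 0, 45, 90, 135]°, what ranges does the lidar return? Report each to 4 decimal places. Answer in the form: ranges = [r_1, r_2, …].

ranges = [0.2588, 0.2887, 0.9659, 7.1476, 0.7765, 3.6200, 1.8738]

beam 1: φ=-135°, α=255°
  direction (-0.2588, -0.9659); cell (2,1); t to first gridline: x 3.1296, y 0.2588 (then +3.8637 / +1.0353)
    (2,0) via y @ 0.2588  # hit
  → r_1 = 0.2588
beam 2: φ=-90°, α=300°
  direction (0.5000, -0.8660); cell (2,1); t to first gridline: x 0.3800, y 0.2887 (then +2.0000 / +1.1547)
    (2,0) via y @ 0.2887  # hit
  → r_2 = 0.2887
beam 3: φ=-45°, α=345°
  direction (0.9659, -0.2588); cell (2,1); t to first gridline: x 0.1967, y 0.9659 (then +1.0353 / +3.8637)
    (3,1) via x @ 0.1967
    (3,0) via y @ 0.9659  # hit
  → r_3 = 0.9659
beam 4: φ=0°, α=30°
  direction (0.8660, 0.5000); cell (2,1); t to first gridline: x 0.2194, y 1.5000 (then +1.1547 / +2.0000)
    (3,1) via x @ 0.2194
    (4,1) via x @ 1.3741
    (4,2) via y @ 1.5000
    (5,2) via x @ 2.5288
    (5,3) via y @ 3.5000
    (6,3) via x @ 3.6835
    (7,3) via x @ 4.8382
    (7,4) via y @ 5.5000
    (8,4) via x @ 5.9929
    (9,4) via x @ 7.1476  # hit
  → r_4 = 7.1476
beam 5: φ=45°, α=75°
  direction (0.2588, 0.9659); cell (2,1); t to first gridline: x 0.7341, y 0.7765 (then +3.8637 / +1.0353)
    (3,1) via x @ 0.7341
    (3,2) via y @ 0.7765  # hit
  → r_5 = 0.7765
beam 6: φ=90°, α=120°
  direction (-0.5000, 0.8660); cell (2,1); t to first gridline: x 1.6200, y 0.8660 (then +2.0000 / +1.1547)
    (2,2) via y @ 0.8660
    (1,2) via x @ 1.6200
    (1,3) via y @ 2.0207
    (1,4) via y @ 3.1754
    (0,4) via x @ 3.6200  # hit
  → r_6 = 3.6200
beam 7: φ=135°, α=165°
  direction (-0.9659, 0.2588); cell (2,1); t to first gridline: x 0.8386, y 2.8978 (then +1.0353 / +3.8637)
    (1,1) via x @ 0.8386
    (0,1) via x @ 1.8738  # hit
  → r_7 = 1.8738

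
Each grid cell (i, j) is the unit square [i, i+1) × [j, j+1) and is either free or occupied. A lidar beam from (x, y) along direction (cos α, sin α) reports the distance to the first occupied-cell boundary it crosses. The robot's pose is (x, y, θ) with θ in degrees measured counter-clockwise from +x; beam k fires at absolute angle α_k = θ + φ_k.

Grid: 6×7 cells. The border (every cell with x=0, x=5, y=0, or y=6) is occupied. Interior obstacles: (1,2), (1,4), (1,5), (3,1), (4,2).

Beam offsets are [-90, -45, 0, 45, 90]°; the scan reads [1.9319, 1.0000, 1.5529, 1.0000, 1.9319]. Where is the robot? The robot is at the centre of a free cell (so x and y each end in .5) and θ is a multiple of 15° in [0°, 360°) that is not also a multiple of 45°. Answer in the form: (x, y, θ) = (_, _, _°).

(x, y, θ) = (2.5, 3.5, 195°)

Enumerate (i+0.5, j+0.5, θ) over the 15 free cells and 16 admissible headings. For each, cast all 5 beams and compare to the given ranges.
  (2.5, 5.5, 30°): beam 1 = 3.0000 ≠ 1.9319 ✗
  (4.5, 1.5, 255°): beam 1 = 0.5176 ≠ 1.9319 ✗
  (2.5, 5.5, 105°): beam 2 = 0.5774 ≠ 1.0000 ✗
  …
  (2.5, 3.5, 195°): r_1=1.9319, r_2=1.0000, r_3=1.5529, r_4=1.0000, r_5=1.9319 — all match ✓
Unique over the lattice → pose = (2.5, 3.5, 195°).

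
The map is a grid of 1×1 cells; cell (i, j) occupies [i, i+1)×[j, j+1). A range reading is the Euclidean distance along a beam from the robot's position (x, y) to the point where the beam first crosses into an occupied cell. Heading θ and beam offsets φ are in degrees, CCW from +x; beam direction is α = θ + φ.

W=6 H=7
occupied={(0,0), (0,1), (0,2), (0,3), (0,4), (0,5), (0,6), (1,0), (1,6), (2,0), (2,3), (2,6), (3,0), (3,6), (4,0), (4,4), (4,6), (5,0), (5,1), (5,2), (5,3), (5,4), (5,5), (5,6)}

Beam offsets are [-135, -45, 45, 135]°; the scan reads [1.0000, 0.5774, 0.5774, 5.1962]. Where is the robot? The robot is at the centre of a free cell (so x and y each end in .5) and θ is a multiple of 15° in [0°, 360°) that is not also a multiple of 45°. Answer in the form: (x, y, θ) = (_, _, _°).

(x, y, θ) = (4.5, 1.5, 345°)

Enumerate (i+0.5, j+0.5, θ) over the 18 free cells and 16 admissible headings. For each, cast all 4 beams and compare to the given ranges.
  (1.5, 3.5, 75°): beam 1 = 2.8868 ≠ 1.0000 ✗
  (1.5, 3.5, 300°): beam 1 = 0.5176 ≠ 1.0000 ✗
  (3.5, 5.5, 240°): beam 1 = 0.5176 ≠ 1.0000 ✗
  (1.5, 1.5, 255°): beam 4 = 4.0415 ≠ 5.1962 ✗
  (1.5, 1.5, 240°): beam 1 = 1.9319 ≠ 1.0000 ✗
  …
  (4.5, 1.5, 345°): r_1=1.0000, r_2=0.5774, r_3=0.5774, r_4=5.1962 — all match ✓
Only this pose fits every beam.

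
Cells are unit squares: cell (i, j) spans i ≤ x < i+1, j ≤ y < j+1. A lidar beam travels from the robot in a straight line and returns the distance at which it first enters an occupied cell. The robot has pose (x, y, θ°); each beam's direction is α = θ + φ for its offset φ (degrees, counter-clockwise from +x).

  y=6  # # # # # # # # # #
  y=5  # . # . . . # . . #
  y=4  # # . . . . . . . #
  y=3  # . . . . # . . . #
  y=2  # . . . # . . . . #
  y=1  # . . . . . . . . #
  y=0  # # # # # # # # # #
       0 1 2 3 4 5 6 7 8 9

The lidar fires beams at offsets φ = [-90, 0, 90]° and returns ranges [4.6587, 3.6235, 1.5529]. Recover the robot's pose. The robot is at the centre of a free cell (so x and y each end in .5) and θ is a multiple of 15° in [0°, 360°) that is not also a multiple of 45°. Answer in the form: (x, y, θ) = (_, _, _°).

(x, y, θ) = (7.5, 4.5, 255°)

Candidates: 35 free-cell centres × 16 headings = 560 poses. Raycast each; keep the one whose scan matches to 4 dp.
  (6.5, 2.5, 60°): beam 1 = 2.8868 ≠ 4.6587 ✗
  (8.5, 3.5, 150°): beam 1 = 1.0000 ≠ 4.6587 ✗
  (7.5, 3.5, 255°): beam 1 = 1.5529 ≠ 4.6587 ✗
  …
  (7.5, 4.5, 255°): r_1=4.6587, r_2=3.6235, r_3=1.5529 — all match ✓
No second candidate reproduces the full scan.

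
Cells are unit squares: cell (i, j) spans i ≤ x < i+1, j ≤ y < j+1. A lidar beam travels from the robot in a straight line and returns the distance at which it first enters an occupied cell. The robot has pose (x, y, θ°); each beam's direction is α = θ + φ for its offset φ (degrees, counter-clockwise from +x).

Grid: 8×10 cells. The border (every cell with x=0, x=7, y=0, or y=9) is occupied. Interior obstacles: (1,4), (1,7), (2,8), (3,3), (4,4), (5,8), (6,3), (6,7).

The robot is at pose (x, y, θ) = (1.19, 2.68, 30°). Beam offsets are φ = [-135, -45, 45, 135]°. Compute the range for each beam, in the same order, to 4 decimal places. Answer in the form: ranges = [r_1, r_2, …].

beam 1: φ=-135°, α=255°
  cosα=-0.2588 sinα=-0.9659 | (1,2) | tMaxX 0.7341 tMaxY 0.7040 | tΔX 3.8637 tΔY 1.0353
    t=0.7040 [y] (1,1)
    t=0.7341 [x] (0,1) — stop
  → r_1 = 0.7341
beam 2: φ=-45°, α=345°
  cosα=0.9659 sinα=-0.2588 | (1,2) | tMaxX 0.8386 tMaxY 2.6273 | tΔX 1.0353 tΔY 3.8637
    t=0.8386 [x] (2,2)
    t=1.8738 [x] (3,2)
    t=2.6273 [y] (3,1)
    t=2.9091 [x] (4,1)
    t=3.9444 [x] (5,1)
    t=4.9797 [x] (6,1)
    t=6.0150 [x] (7,1) — stop
  → r_2 = 6.0150
beam 3: φ=45°, α=75°
  cosα=0.2588 sinα=0.9659 | (1,2) | tMaxX 3.1296 tMaxY 0.3313 | tΔX 3.8637 tΔY 1.0353
    t=0.3313 [y] (1,3)
    t=1.3666 [y] (1,4) — stop
  → r_3 = 1.3666
beam 4: φ=135°, α=165°
  cosα=-0.9659 sinα=0.2588 | (1,2) | tMaxX 0.1967 tMaxY 1.2364 | tΔX 1.0353 tΔY 3.8637
    t=0.1967 [x] (0,2) — stop
  → r_4 = 0.1967

ranges = [0.7341, 6.0150, 1.3666, 0.1967]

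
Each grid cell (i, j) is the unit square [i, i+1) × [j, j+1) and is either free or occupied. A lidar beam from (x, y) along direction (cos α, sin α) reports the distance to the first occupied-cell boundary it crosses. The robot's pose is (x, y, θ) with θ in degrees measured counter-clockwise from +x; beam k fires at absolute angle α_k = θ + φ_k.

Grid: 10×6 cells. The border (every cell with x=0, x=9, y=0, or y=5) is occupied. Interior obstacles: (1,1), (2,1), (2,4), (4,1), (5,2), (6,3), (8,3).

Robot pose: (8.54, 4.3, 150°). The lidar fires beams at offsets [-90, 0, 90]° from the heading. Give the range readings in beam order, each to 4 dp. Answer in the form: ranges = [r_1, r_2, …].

beam 1: φ=-90°, α=60°
  d=(0.5000,0.8660)  start (8,4)  tX=0.9200 tY=0.8083  stride 1/|dx|=2.0000 1/|dy|=1.1547
    cross y-line → (8,5), t=0.8083 (wall)
  → r_1 = 0.8083
beam 2: φ=0°, α=150°
  d=(-0.8660,0.5000)  start (8,4)  tX=0.6235 tY=1.4000  stride 1/|dx|=1.1547 1/|dy|=2.0000
    cross x-line → (7,4), t=0.6235
    cross y-line → (7,5), t=1.4000 (wall)
  → r_2 = 1.4000
beam 3: φ=90°, α=240°
  d=(-0.5000,-0.8660)  start (8,4)  tX=1.0800 tY=0.3464  stride 1/|dx|=2.0000 1/|dy|=1.1547
    cross y-line → (8,3), t=0.3464 (wall)
  → r_3 = 0.3464

ranges = [0.8083, 1.4000, 0.3464]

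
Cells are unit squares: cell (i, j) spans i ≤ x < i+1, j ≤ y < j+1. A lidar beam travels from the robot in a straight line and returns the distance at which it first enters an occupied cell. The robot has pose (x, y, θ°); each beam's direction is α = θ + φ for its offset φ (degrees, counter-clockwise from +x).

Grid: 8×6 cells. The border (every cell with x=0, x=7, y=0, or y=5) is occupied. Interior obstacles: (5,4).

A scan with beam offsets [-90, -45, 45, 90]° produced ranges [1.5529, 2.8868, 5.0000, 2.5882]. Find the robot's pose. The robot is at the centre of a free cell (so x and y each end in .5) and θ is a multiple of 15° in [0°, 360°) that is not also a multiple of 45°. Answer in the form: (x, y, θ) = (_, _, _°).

(x, y, θ) = (2.5, 3.5, 285°)

The pose lattice has 23·16 = 368 candidates. Test each by forward raycasting.
  (1.5, 2.5, 75°): beam 1 = 5.6940 ≠ 1.5529 ✗
  (4.5, 3.5, 330°): beam 1 = 2.8868 ≠ 1.5529 ✗
  (4.5, 3.5, 15°): beam 1 = 2.5882 ≠ 1.5529 ✗
  …
  (2.5, 3.5, 285°): r_1=1.5529, r_2=2.8868, r_3=5.0000, r_4=2.5882 — all match ✓
Unique over the lattice → pose = (2.5, 3.5, 285°).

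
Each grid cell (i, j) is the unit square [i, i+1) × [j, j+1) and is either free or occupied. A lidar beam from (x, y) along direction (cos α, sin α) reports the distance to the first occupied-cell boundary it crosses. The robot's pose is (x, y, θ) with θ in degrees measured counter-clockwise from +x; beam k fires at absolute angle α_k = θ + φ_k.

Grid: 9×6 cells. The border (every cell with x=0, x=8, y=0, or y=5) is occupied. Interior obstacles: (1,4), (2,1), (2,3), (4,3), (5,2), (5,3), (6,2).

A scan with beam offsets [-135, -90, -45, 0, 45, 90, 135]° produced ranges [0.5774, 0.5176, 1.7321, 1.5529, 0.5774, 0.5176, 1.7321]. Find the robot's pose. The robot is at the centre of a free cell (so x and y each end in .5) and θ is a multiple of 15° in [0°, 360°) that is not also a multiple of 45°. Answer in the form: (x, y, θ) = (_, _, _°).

(x, y, θ) = (3.5, 3.5, 105°)

The pose lattice has 21·16 = 336 candidates. Test each by forward raycasting.
  (7.5, 2.5, 195°): beam 1 = 1.0000 ≠ 0.5774 ✗
  (6.5, 4.5, 30°): beam 1 = 1.5529 ≠ 0.5774 ✗
  (5.5, 4.5, 15°): beam 3 = 2.8868 ≠ 1.7321 ✗
  …
  (3.5, 3.5, 105°): r_1=0.5774, r_2=0.5176, r_3=1.7321, r_4=1.5529, r_5=0.5774, r_6=0.5176, r_7=1.7321 — all match ✓
Only this pose fits every beam.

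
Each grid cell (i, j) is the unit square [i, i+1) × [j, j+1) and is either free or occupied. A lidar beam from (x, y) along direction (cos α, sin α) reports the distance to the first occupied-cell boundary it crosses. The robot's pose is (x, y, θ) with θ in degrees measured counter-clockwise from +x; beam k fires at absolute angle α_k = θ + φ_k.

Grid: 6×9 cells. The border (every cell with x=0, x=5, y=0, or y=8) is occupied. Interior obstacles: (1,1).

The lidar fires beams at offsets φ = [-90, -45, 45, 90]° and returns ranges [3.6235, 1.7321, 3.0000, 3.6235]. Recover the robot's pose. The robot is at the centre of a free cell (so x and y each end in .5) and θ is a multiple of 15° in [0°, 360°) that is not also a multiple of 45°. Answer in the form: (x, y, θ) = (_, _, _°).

(x, y, θ) = (3.5, 4.5, 15°)

Enumerate (i+0.5, j+0.5, θ) over the 27 free cells and 16 admissible headings. For each, cast all 4 beams and compare to the given ranges.
  (3.5, 2.5, 285°): beam 1 = 1.9319 ≠ 3.6235 ✗
  (2.5, 6.5, 240°): beam 1 = 1.7321 ≠ 3.6235 ✗
  (3.5, 7.5, 240°): beam 1 = 1.0000 ≠ 3.6235 ✗
  …
  (3.5, 4.5, 15°): r_1=3.6235, r_2=1.7321, r_3=3.0000, r_4=3.6235 — all match ✓
Only this pose fits every beam.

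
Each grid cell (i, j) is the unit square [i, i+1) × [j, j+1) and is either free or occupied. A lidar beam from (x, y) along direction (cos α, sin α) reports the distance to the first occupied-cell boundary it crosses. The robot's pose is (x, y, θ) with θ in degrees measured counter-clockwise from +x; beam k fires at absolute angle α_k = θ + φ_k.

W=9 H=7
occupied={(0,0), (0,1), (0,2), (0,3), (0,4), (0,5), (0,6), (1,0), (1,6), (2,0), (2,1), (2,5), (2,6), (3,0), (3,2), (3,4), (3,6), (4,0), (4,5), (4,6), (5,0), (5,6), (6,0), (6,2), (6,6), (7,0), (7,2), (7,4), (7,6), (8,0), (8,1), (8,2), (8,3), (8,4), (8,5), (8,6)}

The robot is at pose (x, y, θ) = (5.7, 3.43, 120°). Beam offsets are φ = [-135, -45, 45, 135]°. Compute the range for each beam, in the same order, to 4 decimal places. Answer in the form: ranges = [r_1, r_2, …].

ranges = [1.6614, 2.6607, 2.2023, 2.5157]

beam 1: φ=-135°, α=345°
  d=(0.9659,-0.2588)  start (5,3)  tX=0.3106 tY=1.6614  stride 1/|dx|=1.0353 1/|dy|=3.8637
    cross x-line → (6,3), t=0.3106
    cross x-line → (7,3), t=1.3459
    cross y-line → (7,2), t=1.6614 (wall)
  → r_1 = 1.6614
beam 2: φ=-45°, α=75°
  d=(0.2588,0.9659)  start (5,3)  tX=1.1591 tY=0.5901  stride 1/|dx|=3.8637 1/|dy|=1.0353
    cross y-line → (5,4), t=0.5901
    cross x-line → (6,4), t=1.1591
    cross y-line → (6,5), t=1.6254
    cross y-line → (6,6), t=2.6607 (wall)
  → r_2 = 2.6607
beam 3: φ=45°, α=165°
  d=(-0.9659,0.2588)  start (5,3)  tX=0.7247 tY=2.2023  stride 1/|dx|=1.0353 1/|dy|=3.8637
    cross x-line → (4,3), t=0.7247
    cross x-line → (3,3), t=1.7600
    cross y-line → (3,4), t=2.2023 (wall)
  → r_3 = 2.2023
beam 4: φ=135°, α=255°
  d=(-0.2588,-0.9659)  start (5,3)  tX=2.7046 tY=0.4452  stride 1/|dx|=3.8637 1/|dy|=1.0353
    cross y-line → (5,2), t=0.4452
    cross y-line → (5,1), t=1.4804
    cross y-line → (5,0), t=2.5157 (wall)
  → r_4 = 2.5157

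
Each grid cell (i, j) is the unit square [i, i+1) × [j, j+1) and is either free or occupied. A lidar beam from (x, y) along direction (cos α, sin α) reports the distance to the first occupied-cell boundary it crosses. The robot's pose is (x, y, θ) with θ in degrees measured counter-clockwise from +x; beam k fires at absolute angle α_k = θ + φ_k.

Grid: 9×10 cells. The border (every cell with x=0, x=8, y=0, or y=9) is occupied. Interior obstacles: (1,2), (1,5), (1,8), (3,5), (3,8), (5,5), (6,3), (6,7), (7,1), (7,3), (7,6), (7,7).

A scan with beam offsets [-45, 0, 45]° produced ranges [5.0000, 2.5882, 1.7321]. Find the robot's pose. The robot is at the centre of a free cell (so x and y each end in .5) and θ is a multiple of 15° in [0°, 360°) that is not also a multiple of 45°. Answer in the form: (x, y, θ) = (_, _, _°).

Enumerate (i+0.5, j+0.5, θ) over the 44 free cells and 16 admissible headings. For each, cast all 3 beams and compare to the given ranges.
  (2.5, 7.5, 240°): beam 1 = 1.5529 ≠ 5.0000 ✗
  (3.5, 2.5, 300°): beam 1 = 1.5529 ≠ 5.0000 ✗
  (4.5, 7.5, 285°): beam 1 = 1.7321 ≠ 5.0000 ✗
  …
  (3.5, 3.5, 165°): r_1=5.0000, r_2=2.5882, r_3=1.7321 — all match ✓
Unique over the lattice → pose = (3.5, 3.5, 165°).

(x, y, θ) = (3.5, 3.5, 165°)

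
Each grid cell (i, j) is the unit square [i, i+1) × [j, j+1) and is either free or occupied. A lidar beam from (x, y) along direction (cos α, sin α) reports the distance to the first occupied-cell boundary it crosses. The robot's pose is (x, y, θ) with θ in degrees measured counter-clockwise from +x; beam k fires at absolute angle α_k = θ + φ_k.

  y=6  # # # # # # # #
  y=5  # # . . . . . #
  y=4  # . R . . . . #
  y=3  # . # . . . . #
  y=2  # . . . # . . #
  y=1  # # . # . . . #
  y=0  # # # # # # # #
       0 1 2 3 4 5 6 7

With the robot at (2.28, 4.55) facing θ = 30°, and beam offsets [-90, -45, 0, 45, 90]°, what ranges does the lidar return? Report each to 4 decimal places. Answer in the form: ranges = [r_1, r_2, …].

ranges = [0.6351, 4.8865, 2.9000, 1.5012, 0.5600]

beam 1: φ=-90°, α=300°
  dir = (cos 300°, sin 300°) = (0.5000, -0.8660); from cell (2,4)
  next x-line at t=1.4400, next y-line at t=0.6351; Δt_x=2.0000, Δt_y=1.1547
    y: enter (2,3) at t=0.6351 ← occupied
  → r_1 = 0.6351
beam 2: φ=-45°, α=345°
  dir = (cos 345°, sin 345°) = (0.9659, -0.2588); from cell (2,4)
  next x-line at t=0.7454, next y-line at t=2.1250; Δt_x=1.0353, Δt_y=3.8637
    x: enter (3,4) at t=0.7454
    x: enter (4,4) at t=1.7807
    y: enter (4,3) at t=2.1250
    x: enter (5,3) at t=2.8160
    x: enter (6,3) at t=3.8512
    x: enter (7,3) at t=4.8865 ← occupied
  → r_2 = 4.8865
beam 3: φ=0°, α=30°
  dir = (cos 30°, sin 30°) = (0.8660, 0.5000); from cell (2,4)
  next x-line at t=0.8314, next y-line at t=0.9000; Δt_x=1.1547, Δt_y=2.0000
    x: enter (3,4) at t=0.8314
    y: enter (3,5) at t=0.9000
    x: enter (4,5) at t=1.9861
    y: enter (4,6) at t=2.9000 ← occupied
  → r_3 = 2.9000
beam 4: φ=45°, α=75°
  dir = (cos 75°, sin 75°) = (0.2588, 0.9659); from cell (2,4)
  next x-line at t=2.7819, next y-line at t=0.4659; Δt_x=3.8637, Δt_y=1.0353
    y: enter (2,5) at t=0.4659
    y: enter (2,6) at t=1.5012 ← occupied
  → r_4 = 1.5012
beam 5: φ=90°, α=120°
  dir = (cos 120°, sin 120°) = (-0.5000, 0.8660); from cell (2,4)
  next x-line at t=0.5600, next y-line at t=0.5196; Δt_x=2.0000, Δt_y=1.1547
    y: enter (2,5) at t=0.5196
    x: enter (1,5) at t=0.5600 ← occupied
  → r_5 = 0.5600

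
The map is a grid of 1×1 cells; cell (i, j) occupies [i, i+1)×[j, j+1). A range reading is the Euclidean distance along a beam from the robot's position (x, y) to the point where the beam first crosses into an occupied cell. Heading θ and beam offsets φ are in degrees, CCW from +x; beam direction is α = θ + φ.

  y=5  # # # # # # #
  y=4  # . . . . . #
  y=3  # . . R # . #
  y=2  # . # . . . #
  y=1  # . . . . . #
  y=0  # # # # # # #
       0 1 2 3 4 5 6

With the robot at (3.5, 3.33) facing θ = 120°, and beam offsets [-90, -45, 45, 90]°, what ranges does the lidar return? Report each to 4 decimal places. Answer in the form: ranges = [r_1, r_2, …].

beam 1: φ=-90°, α=30°
  cosα=0.8660 sinα=0.5000 | (3,3) | tMaxX 0.5774 tMaxY 1.3400 | tΔX 1.1547 tΔY 2.0000
    t=0.5774 [x] (4,3) — stop
  → r_1 = 0.5774
beam 2: φ=-45°, α=75°
  cosα=0.2588 sinα=0.9659 | (3,3) | tMaxX 1.9319 tMaxY 0.6936 | tΔX 3.8637 tΔY 1.0353
    t=0.6936 [y] (3,4)
    t=1.7289 [y] (3,5) — stop
  → r_2 = 1.7289
beam 3: φ=45°, α=165°
  cosα=-0.9659 sinα=0.2588 | (3,3) | tMaxX 0.5176 tMaxY 2.5887 | tΔX 1.0353 tΔY 3.8637
    t=0.5176 [x] (2,3)
    t=1.5529 [x] (1,3)
    t=2.5882 [x] (0,3) — stop
  → r_3 = 2.5882
beam 4: φ=90°, α=210°
  cosα=-0.8660 sinα=-0.5000 | (3,3) | tMaxX 0.5774 tMaxY 0.6600 | tΔX 1.1547 tΔY 2.0000
    t=0.5774 [x] (2,3)
    t=0.6600 [y] (2,2) — stop
  → r_4 = 0.6600

ranges = [0.5774, 1.7289, 2.5882, 0.6600]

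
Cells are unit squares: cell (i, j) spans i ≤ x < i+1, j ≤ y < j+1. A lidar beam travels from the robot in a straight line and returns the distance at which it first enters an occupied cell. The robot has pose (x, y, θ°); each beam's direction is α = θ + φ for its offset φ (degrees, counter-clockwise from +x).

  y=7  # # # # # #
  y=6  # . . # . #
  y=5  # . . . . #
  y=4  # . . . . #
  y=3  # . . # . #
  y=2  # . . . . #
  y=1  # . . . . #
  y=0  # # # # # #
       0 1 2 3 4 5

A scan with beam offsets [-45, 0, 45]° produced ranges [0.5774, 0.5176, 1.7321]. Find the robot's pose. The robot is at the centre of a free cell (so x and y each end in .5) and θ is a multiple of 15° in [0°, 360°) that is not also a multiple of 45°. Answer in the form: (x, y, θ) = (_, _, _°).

The pose lattice has 22·16 = 352 candidates. Test each by forward raycasting.
  (2.5, 2.5, 240°): beam 1 = 1.5529 ≠ 0.5774 ✗
  (4.5, 2.5, 30°): beam 1 = 0.5176 ≠ 0.5774 ✗
  (1.5, 5.5, 120°): beam 1 = 1.5529 ≠ 0.5774 ✗
  (1.5, 3.5, 60°): beam 1 = 1.5529 ≠ 0.5774 ✗
  …
  (3.5, 4.5, 285°): r_1=0.5774, r_2=0.5176, r_3=1.7321 — all match ✓
No second candidate reproduces the full scan.

(x, y, θ) = (3.5, 4.5, 285°)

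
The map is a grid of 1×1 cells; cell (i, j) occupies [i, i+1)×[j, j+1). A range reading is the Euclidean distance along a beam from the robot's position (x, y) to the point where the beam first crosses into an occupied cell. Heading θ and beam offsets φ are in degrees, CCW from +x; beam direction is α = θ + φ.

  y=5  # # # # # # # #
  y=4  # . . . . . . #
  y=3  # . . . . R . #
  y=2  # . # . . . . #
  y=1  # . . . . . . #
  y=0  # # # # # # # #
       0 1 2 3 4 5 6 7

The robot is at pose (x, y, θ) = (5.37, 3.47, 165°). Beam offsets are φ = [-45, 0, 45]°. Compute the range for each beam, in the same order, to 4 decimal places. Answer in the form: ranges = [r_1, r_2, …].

ranges = [1.7667, 4.5242, 2.7366]

beam 1: φ=-45°, α=120°
  direction (-0.5000, 0.8660); cell (5,3); t to first gridline: x 0.7400, y 0.6120 (then +2.0000 / +1.1547)
    (5,4) via y @ 0.6120
    (4,4) via x @ 0.7400
    (4,5) via y @ 1.7667  # hit
  → r_1 = 1.7667
beam 2: φ=0°, α=165°
  direction (-0.9659, 0.2588); cell (5,3); t to first gridline: x 0.3831, y 2.0478 (then +1.0353 / +3.8637)
    (4,3) via x @ 0.3831
    (3,3) via x @ 1.4183
    (3,4) via y @ 2.0478
    (2,4) via x @ 2.4536
    (1,4) via x @ 3.4889
    (0,4) via x @ 4.5242  # hit
  → r_2 = 4.5242
beam 3: φ=45°, α=210°
  direction (-0.8660, -0.5000); cell (5,3); t to first gridline: x 0.4272, y 0.9400 (then +1.1547 / +2.0000)
    (4,3) via x @ 0.4272
    (4,2) via y @ 0.9400
    (3,2) via x @ 1.5819
    (2,2) via x @ 2.7366  # hit
  → r_3 = 2.7366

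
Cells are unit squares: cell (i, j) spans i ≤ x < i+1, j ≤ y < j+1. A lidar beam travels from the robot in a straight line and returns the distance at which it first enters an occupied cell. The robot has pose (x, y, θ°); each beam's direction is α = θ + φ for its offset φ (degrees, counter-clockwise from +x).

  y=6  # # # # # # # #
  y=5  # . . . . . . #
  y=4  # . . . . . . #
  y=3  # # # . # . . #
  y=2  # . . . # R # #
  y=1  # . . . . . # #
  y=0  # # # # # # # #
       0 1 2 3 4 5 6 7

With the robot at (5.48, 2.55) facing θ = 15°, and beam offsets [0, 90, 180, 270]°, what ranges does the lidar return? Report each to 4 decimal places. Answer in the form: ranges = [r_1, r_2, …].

ranges = [0.5383, 3.5717, 0.4969, 1.6047]

beam 1: φ=0°, α=15°
  d=(0.9659,0.2588)  start (5,2)  tX=0.5383 tY=1.7387  stride 1/|dx|=1.0353 1/|dy|=3.8637
    cross x-line → (6,2), t=0.5383 (wall)
  → r_1 = 0.5383
beam 2: φ=90°, α=105°
  d=(-0.2588,0.9659)  start (5,2)  tX=1.8546 tY=0.4659  stride 1/|dx|=3.8637 1/|dy|=1.0353
    cross y-line → (5,3), t=0.4659
    cross y-line → (5,4), t=1.5012
    cross x-line → (4,4), t=1.8546
    cross y-line → (4,5), t=2.5364
    cross y-line → (4,6), t=3.5717 (wall)
  → r_2 = 3.5717
beam 3: φ=180°, α=195°
  d=(-0.9659,-0.2588)  start (5,2)  tX=0.4969 tY=2.1250  stride 1/|dx|=1.0353 1/|dy|=3.8637
    cross x-line → (4,2), t=0.4969 (wall)
  → r_3 = 0.4969
beam 4: φ=270°, α=285°
  d=(0.2588,-0.9659)  start (5,2)  tX=2.0091 tY=0.5694  stride 1/|dx|=3.8637 1/|dy|=1.0353
    cross y-line → (5,1), t=0.5694
    cross y-line → (5,0), t=1.6047 (wall)
  → r_4 = 1.6047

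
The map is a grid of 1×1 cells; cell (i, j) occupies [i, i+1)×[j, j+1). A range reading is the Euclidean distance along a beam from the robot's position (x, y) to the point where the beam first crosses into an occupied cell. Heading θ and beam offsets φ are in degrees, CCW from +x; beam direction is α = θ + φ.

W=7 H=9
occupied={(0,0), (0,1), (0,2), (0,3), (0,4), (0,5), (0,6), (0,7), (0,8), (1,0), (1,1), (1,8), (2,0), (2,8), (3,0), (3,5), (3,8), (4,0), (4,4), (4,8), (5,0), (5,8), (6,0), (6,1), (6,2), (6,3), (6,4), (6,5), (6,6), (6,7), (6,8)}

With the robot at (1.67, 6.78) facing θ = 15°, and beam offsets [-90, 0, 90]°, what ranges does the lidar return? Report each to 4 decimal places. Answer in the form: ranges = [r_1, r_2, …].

beam 1: φ=-90°, α=285°
  dir = (cos 285°, sin 285°) = (0.2588, -0.9659); from cell (1,6)
  next x-line at t=1.2750, next y-line at t=0.8075; Δt_x=3.8637, Δt_y=1.0353
    y: enter (1,5) at t=0.8075
    x: enter (2,5) at t=1.2750
    y: enter (2,4) at t=1.8428
    y: enter (2,3) at t=2.8781
    y: enter (2,2) at t=3.9133
    y: enter (2,1) at t=4.9486
    x: enter (3,1) at t=5.1387
    y: enter (3,0) at t=5.9839 ← occupied
  → r_1 = 5.9839
beam 2: φ=0°, α=15°
  dir = (cos 15°, sin 15°) = (0.9659, 0.2588); from cell (1,6)
  next x-line at t=0.3416, next y-line at t=0.8500; Δt_x=1.0353, Δt_y=3.8637
    x: enter (2,6) at t=0.3416
    y: enter (2,7) at t=0.8500
    x: enter (3,7) at t=1.3769
    x: enter (4,7) at t=2.4122
    x: enter (5,7) at t=3.4475
    x: enter (6,7) at t=4.4827 ← occupied
  → r_2 = 4.4827
beam 3: φ=90°, α=105°
  dir = (cos 105°, sin 105°) = (-0.2588, 0.9659); from cell (1,6)
  next x-line at t=2.5887, next y-line at t=0.2278; Δt_x=3.8637, Δt_y=1.0353
    y: enter (1,7) at t=0.2278
    y: enter (1,8) at t=1.2630 ← occupied
  → r_3 = 1.2630

ranges = [5.9839, 4.4827, 1.2630]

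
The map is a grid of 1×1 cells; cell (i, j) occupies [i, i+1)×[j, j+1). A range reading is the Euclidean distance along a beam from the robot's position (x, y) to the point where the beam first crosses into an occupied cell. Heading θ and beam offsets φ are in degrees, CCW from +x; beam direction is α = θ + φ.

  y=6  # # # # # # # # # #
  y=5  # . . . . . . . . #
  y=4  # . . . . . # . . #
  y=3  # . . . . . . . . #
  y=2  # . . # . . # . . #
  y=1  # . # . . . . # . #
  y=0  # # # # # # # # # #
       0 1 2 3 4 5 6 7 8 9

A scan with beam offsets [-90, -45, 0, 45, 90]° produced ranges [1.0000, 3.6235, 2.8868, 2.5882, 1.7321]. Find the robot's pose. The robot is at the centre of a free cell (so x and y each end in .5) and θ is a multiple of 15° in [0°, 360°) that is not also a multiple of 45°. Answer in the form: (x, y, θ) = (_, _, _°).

(x, y, θ) = (2.5, 3.5, 60°)

Candidates: 35 free-cell centres × 16 headings = 560 poses. Raycast each; keep the one whose scan matches to 4 dp.
  (2.5, 2.5, 30°): beam 1 = 0.5774 ≠ 1.0000 ✗
  (4.5, 4.5, 210°): beam 1 = 1.7321 ≠ 1.0000 ✗
  (1.5, 1.5, 255°): beam 1 = 0.5176 ≠ 1.0000 ✗
  (7.5, 5.5, 195°): beam 1 = 0.5176 ≠ 1.0000 ✗
  (8.5, 3.5, 210°): beam 1 = 2.8868 ≠ 1.0000 ✗
  …
  (2.5, 3.5, 60°): r_1=1.0000, r_2=3.6235, r_3=2.8868, r_4=2.5882, r_5=1.7321 — all match ✓
Only this pose fits every beam.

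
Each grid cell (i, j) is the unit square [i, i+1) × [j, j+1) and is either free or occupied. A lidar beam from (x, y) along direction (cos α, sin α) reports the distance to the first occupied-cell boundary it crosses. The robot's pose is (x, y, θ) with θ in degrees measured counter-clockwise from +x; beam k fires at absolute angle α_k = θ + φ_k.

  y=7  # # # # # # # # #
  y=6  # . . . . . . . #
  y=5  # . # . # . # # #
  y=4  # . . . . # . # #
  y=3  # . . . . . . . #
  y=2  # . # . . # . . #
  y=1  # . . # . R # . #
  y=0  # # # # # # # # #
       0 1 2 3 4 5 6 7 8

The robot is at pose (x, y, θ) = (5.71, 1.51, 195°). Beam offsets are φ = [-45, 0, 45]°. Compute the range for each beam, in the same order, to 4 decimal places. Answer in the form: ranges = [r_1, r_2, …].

ranges = [5.4386, 1.7703, 0.5889]

beam 1: φ=-45°, α=150°
  dir = (cos 150°, sin 150°) = (-0.8660, 0.5000); from cell (5,1)
  next x-line at t=0.8198, next y-line at t=0.9800; Δt_x=1.1547, Δt_y=2.0000
    x: enter (4,1) at t=0.8198
    y: enter (4,2) at t=0.9800
    x: enter (3,2) at t=1.9745
    y: enter (3,3) at t=2.9800
    x: enter (2,3) at t=3.1292
    x: enter (1,3) at t=4.2839
    y: enter (1,4) at t=4.9800
    x: enter (0,4) at t=5.4386 ← occupied
  → r_1 = 5.4386
beam 2: φ=0°, α=195°
  dir = (cos 195°, sin 195°) = (-0.9659, -0.2588); from cell (5,1)
  next x-line at t=0.7350, next y-line at t=1.9705; Δt_x=1.0353, Δt_y=3.8637
    x: enter (4,1) at t=0.7350
    x: enter (3,1) at t=1.7703 ← occupied
  → r_2 = 1.7703
beam 3: φ=45°, α=240°
  dir = (cos 240°, sin 240°) = (-0.5000, -0.8660); from cell (5,1)
  next x-line at t=1.4200, next y-line at t=0.5889; Δt_x=2.0000, Δt_y=1.1547
    y: enter (5,0) at t=0.5889 ← occupied
  → r_3 = 0.5889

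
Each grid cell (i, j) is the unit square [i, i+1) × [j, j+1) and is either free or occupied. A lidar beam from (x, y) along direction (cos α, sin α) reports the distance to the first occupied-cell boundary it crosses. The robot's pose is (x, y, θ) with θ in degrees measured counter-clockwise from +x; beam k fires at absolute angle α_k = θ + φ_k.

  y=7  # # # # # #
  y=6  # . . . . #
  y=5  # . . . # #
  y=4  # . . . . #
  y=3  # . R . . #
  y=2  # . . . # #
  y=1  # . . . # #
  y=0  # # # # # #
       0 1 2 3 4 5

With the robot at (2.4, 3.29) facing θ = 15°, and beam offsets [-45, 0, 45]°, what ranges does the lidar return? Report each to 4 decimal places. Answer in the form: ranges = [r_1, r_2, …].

ranges = [1.8475, 2.6917, 4.2839]

beam 1: φ=-45°, α=330°
  cosα=0.8660 sinα=-0.5000 | (2,3) | tMaxX 0.6928 tMaxY 0.5800 | tΔX 1.1547 tΔY 2.0000
    t=0.5800 [y] (2,2)
    t=0.6928 [x] (3,2)
    t=1.8475 [x] (4,2) — stop
  → r_1 = 1.8475
beam 2: φ=0°, α=15°
  cosα=0.9659 sinα=0.2588 | (2,3) | tMaxX 0.6212 tMaxY 2.7432 | tΔX 1.0353 tΔY 3.8637
    t=0.6212 [x] (3,3)
    t=1.6564 [x] (4,3)
    t=2.6917 [x] (5,3) — stop
  → r_2 = 2.6917
beam 3: φ=45°, α=60°
  cosα=0.5000 sinα=0.8660 | (2,3) | tMaxX 1.2000 tMaxY 0.8198 | tΔX 2.0000 tΔY 1.1547
    t=0.8198 [y] (2,4)
    t=1.2000 [x] (3,4)
    t=1.9745 [y] (3,5)
    t=3.1292 [y] (3,6)
    t=3.2000 [x] (4,6)
    t=4.2839 [y] (4,7) — stop
  → r_3 = 4.2839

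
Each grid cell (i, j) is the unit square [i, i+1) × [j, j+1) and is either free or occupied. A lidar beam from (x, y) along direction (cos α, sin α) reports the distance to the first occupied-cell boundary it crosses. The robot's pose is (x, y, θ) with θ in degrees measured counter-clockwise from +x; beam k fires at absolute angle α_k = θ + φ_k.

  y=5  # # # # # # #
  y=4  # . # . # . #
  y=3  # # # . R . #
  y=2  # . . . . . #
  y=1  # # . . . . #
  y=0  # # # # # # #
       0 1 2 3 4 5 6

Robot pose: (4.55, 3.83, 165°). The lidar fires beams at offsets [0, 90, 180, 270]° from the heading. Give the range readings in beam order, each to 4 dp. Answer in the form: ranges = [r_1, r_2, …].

ranges = [1.6047, 2.9298, 1.5012, 0.1760]

beam 1: φ=0°, α=165°
  cosα=-0.9659 sinα=0.2588 | (4,3) | tMaxX 0.5694 tMaxY 0.6568 | tΔX 1.0353 tΔY 3.8637
    t=0.5694 [x] (3,3)
    t=0.6568 [y] (3,4)
    t=1.6047 [x] (2,4) — stop
  → r_1 = 1.6047
beam 2: φ=90°, α=255°
  cosα=-0.2588 sinα=-0.9659 | (4,3) | tMaxX 2.1250 tMaxY 0.8593 | tΔX 3.8637 tΔY 1.0353
    t=0.8593 [y] (4,2)
    t=1.8946 [y] (4,1)
    t=2.1250 [x] (3,1)
    t=2.9298 [y] (3,0) — stop
  → r_2 = 2.9298
beam 3: φ=180°, α=345°
  cosα=0.9659 sinα=-0.2588 | (4,3) | tMaxX 0.4659 tMaxY 3.2069 | tΔX 1.0353 tΔY 3.8637
    t=0.4659 [x] (5,3)
    t=1.5012 [x] (6,3) — stop
  → r_3 = 1.5012
beam 4: φ=270°, α=75°
  cosα=0.2588 sinα=0.9659 | (4,3) | tMaxX 1.7387 tMaxY 0.1760 | tΔX 3.8637 tΔY 1.0353
    t=0.1760 [y] (4,4) — stop
  → r_4 = 0.1760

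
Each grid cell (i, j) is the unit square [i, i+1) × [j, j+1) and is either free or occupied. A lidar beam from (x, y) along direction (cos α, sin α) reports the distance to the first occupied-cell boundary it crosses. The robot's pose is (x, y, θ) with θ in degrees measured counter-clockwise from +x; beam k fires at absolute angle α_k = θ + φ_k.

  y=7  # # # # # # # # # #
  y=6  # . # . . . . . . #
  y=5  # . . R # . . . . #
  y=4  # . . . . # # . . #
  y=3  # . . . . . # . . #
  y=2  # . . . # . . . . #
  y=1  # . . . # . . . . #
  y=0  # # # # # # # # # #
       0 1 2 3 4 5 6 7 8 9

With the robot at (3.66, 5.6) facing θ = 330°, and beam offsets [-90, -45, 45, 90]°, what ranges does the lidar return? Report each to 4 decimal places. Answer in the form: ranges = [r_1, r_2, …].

ranges = [5.3116, 2.6917, 0.3520, 1.6166]

beam 1: φ=-90°, α=240°
  dir = (cos 240°, sin 240°) = (-0.5000, -0.8660); from cell (3,5)
  next x-line at t=1.3200, next y-line at t=0.6928; Δt_x=2.0000, Δt_y=1.1547
    y: enter (3,4) at t=0.6928
    x: enter (2,4) at t=1.3200
    y: enter (2,3) at t=1.8475
    y: enter (2,2) at t=3.0022
    x: enter (1,2) at t=3.3200
    y: enter (1,1) at t=4.1569
    y: enter (1,0) at t=5.3116 ← occupied
  → r_1 = 5.3116
beam 2: φ=-45°, α=285°
  dir = (cos 285°, sin 285°) = (0.2588, -0.9659); from cell (3,5)
  next x-line at t=1.3137, next y-line at t=0.6212; Δt_x=3.8637, Δt_y=1.0353
    y: enter (3,4) at t=0.6212
    x: enter (4,4) at t=1.3137
    y: enter (4,3) at t=1.6564
    y: enter (4,2) at t=2.6917 ← occupied
  → r_2 = 2.6917
beam 3: φ=45°, α=15°
  dir = (cos 15°, sin 15°) = (0.9659, 0.2588); from cell (3,5)
  next x-line at t=0.3520, next y-line at t=1.5455; Δt_x=1.0353, Δt_y=3.8637
    x: enter (4,5) at t=0.3520 ← occupied
  → r_3 = 0.3520
beam 4: φ=90°, α=60°
  dir = (cos 60°, sin 60°) = (0.5000, 0.8660); from cell (3,5)
  next x-line at t=0.6800, next y-line at t=0.4619; Δt_x=2.0000, Δt_y=1.1547
    y: enter (3,6) at t=0.4619
    x: enter (4,6) at t=0.6800
    y: enter (4,7) at t=1.6166 ← occupied
  → r_4 = 1.6166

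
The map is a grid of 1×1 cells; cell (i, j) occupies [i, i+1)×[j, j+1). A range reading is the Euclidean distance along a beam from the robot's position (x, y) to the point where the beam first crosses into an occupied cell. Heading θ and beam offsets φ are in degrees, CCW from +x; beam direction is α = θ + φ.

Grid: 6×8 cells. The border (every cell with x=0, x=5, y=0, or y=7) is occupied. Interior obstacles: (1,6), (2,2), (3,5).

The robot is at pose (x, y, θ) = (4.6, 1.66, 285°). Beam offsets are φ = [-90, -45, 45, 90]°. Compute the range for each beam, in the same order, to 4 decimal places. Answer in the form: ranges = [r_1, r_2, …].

beam 1: φ=-90°, α=195°
  d=(-0.9659,-0.2588)  start (4,1)  tX=0.6212 tY=2.5500  stride 1/|dx|=1.0353 1/|dy|=3.8637
    cross x-line → (3,1), t=0.6212
    cross x-line → (2,1), t=1.6564
    cross y-line → (2,0), t=2.5500 (wall)
  → r_1 = 2.5500
beam 2: φ=-45°, α=240°
  d=(-0.5000,-0.8660)  start (4,1)  tX=1.2000 tY=0.7621  stride 1/|dx|=2.0000 1/|dy|=1.1547
    cross y-line → (4,0), t=0.7621 (wall)
  → r_2 = 0.7621
beam 3: φ=45°, α=330°
  d=(0.8660,-0.5000)  start (4,1)  tX=0.4619 tY=1.3200  stride 1/|dx|=1.1547 1/|dy|=2.0000
    cross x-line → (5,1), t=0.4619 (wall)
  → r_3 = 0.4619
beam 4: φ=90°, α=15°
  d=(0.9659,0.2588)  start (4,1)  tX=0.4141 tY=1.3137  stride 1/|dx|=1.0353 1/|dy|=3.8637
    cross x-line → (5,1), t=0.4141 (wall)
  → r_4 = 0.4141

ranges = [2.5500, 0.7621, 0.4619, 0.4141]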